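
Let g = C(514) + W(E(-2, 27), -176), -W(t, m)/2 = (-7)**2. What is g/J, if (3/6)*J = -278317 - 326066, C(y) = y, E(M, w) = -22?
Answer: -16/46491 ≈ -0.00034415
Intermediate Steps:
W(t, m) = -98 (W(t, m) = -2*(-7)**2 = -2*49 = -98)
J = -1208766 (J = 2*(-278317 - 326066) = 2*(-604383) = -1208766)
g = 416 (g = 514 - 98 = 416)
g/J = 416/(-1208766) = 416*(-1/1208766) = -16/46491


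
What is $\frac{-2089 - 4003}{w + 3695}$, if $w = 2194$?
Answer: $- \frac{6092}{5889} \approx -1.0345$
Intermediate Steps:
$\frac{-2089 - 4003}{w + 3695} = \frac{-2089 - 4003}{2194 + 3695} = - \frac{6092}{5889}$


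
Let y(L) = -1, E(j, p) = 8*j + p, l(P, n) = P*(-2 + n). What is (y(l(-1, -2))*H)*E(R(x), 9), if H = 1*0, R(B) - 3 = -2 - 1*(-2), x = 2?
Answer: 0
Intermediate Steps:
R(B) = 3 (R(B) = 3 + (-2 - 1*(-2)) = 3 + (-2 + 2) = 3 + 0 = 3)
E(j, p) = p + 8*j
H = 0
(y(l(-1, -2))*H)*E(R(x), 9) = (-1*0)*(9 + 8*3) = 0*(9 + 24) = 0*33 = 0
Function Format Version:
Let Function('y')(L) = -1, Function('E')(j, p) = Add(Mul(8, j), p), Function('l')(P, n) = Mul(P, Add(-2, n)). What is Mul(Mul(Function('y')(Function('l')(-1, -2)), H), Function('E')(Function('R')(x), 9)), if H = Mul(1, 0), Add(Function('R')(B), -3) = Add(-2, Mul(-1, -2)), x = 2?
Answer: 0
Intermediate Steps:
Function('R')(B) = 3 (Function('R')(B) = Add(3, Add(-2, Mul(-1, -2))) = Add(3, Add(-2, 2)) = Add(3, 0) = 3)
Function('E')(j, p) = Add(p, Mul(8, j))
H = 0
Mul(Mul(Function('y')(Function('l')(-1, -2)), H), Function('E')(Function('R')(x), 9)) = Mul(Mul(-1, 0), Add(9, Mul(8, 3))) = Mul(0, Add(9, 24)) = Mul(0, 33) = 0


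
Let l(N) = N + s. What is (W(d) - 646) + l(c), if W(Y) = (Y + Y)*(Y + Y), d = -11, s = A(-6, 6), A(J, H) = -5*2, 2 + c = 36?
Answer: -138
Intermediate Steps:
c = 34 (c = -2 + 36 = 34)
A(J, H) = -10
s = -10
W(Y) = 4*Y² (W(Y) = (2*Y)*(2*Y) = 4*Y²)
l(N) = -10 + N (l(N) = N - 10 = -10 + N)
(W(d) - 646) + l(c) = (4*(-11)² - 646) + (-10 + 34) = (4*121 - 646) + 24 = (484 - 646) + 24 = -162 + 24 = -138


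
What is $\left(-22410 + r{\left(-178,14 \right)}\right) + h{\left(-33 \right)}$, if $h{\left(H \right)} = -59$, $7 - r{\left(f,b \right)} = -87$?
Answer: $-22375$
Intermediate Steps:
$r{\left(f,b \right)} = 94$ ($r{\left(f,b \right)} = 7 - -87 = 7 + 87 = 94$)
$\left(-22410 + r{\left(-178,14 \right)}\right) + h{\left(-33 \right)} = \left(-22410 + 94\right) - 59 = -22316 - 59 = -22375$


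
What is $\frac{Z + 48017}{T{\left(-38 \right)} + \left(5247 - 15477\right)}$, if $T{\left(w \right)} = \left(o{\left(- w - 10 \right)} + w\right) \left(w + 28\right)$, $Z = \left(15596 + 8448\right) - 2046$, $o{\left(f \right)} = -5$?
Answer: $- \frac{14003}{1960} \approx -7.1444$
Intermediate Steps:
$Z = 21998$ ($Z = 24044 - 2046 = 21998$)
$T{\left(w \right)} = \left(-5 + w\right) \left(28 + w\right)$ ($T{\left(w \right)} = \left(-5 + w\right) \left(w + 28\right) = \left(-5 + w\right) \left(28 + w\right)$)
$\frac{Z + 48017}{T{\left(-38 \right)} + \left(5247 - 15477\right)} = \frac{21998 + 48017}{\left(-140 + \left(-38\right)^{2} + 23 \left(-38\right)\right) + \left(5247 - 15477\right)} = \frac{70015}{\left(-140 + 1444 - 874\right) + \left(5247 - 15477\right)} = \frac{70015}{430 - 10230} = \frac{70015}{-9800} = 70015 \left(- \frac{1}{9800}\right) = - \frac{14003}{1960}$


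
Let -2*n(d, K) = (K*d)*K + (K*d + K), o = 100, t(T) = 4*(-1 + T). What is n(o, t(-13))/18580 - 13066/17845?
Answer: -149519831/16578005 ≈ -9.0192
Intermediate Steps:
t(T) = -4 + 4*T
n(d, K) = -K/2 - K*d/2 - d*K²/2 (n(d, K) = -((K*d)*K + (K*d + K))/2 = -(d*K² + (K + K*d))/2 = -(K + K*d + d*K²)/2 = -K/2 - K*d/2 - d*K²/2)
n(o, t(-13))/18580 - 13066/17845 = -(-4 + 4*(-13))*(1 + 100 + (-4 + 4*(-13))*100)/2/18580 - 13066/17845 = -(-4 - 52)*(1 + 100 + (-4 - 52)*100)/2*(1/18580) - 13066*1/17845 = -½*(-56)*(1 + 100 - 56*100)*(1/18580) - 13066/17845 = -½*(-56)*(1 + 100 - 5600)*(1/18580) - 13066/17845 = -½*(-56)*(-5499)*(1/18580) - 13066/17845 = -153972*1/18580 - 13066/17845 = -38493/4645 - 13066/17845 = -149519831/16578005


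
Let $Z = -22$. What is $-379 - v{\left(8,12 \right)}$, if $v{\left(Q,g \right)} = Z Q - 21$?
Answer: $-182$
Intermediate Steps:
$v{\left(Q,g \right)} = -21 - 22 Q$ ($v{\left(Q,g \right)} = - 22 Q - 21 = -21 - 22 Q$)
$-379 - v{\left(8,12 \right)} = -379 - \left(-21 - 176\right) = -379 - -197 = -379 + 197 = -182$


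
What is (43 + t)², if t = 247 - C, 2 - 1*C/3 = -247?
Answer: 208849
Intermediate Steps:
C = 747 (C = 6 - 3*(-247) = 6 + 741 = 747)
t = -500 (t = 247 - 1*747 = 247 - 747 = -500)
(43 + t)² = (43 - 500)² = (-457)² = 208849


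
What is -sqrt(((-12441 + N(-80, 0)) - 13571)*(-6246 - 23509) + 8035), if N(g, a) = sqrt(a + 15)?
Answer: -sqrt(773995095 - 29755*sqrt(15)) ≈ -27819.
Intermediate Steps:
N(g, a) = sqrt(15 + a)
-sqrt(((-12441 + N(-80, 0)) - 13571)*(-6246 - 23509) + 8035) = -sqrt(((-12441 + sqrt(15 + 0)) - 13571)*(-6246 - 23509) + 8035) = -sqrt(((-12441 + sqrt(15)) - 13571)*(-29755) + 8035) = -sqrt((-26012 + sqrt(15))*(-29755) + 8035) = -sqrt((773987060 - 29755*sqrt(15)) + 8035) = -sqrt(773995095 - 29755*sqrt(15))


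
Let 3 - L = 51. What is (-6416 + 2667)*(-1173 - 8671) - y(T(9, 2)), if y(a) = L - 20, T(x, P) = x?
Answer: 36905224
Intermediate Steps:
L = -48 (L = 3 - 1*51 = 3 - 51 = -48)
y(a) = -68 (y(a) = -48 - 20 = -68)
(-6416 + 2667)*(-1173 - 8671) - y(T(9, 2)) = (-6416 + 2667)*(-1173 - 8671) - 1*(-68) = -3749*(-9844) + 68 = 36905156 + 68 = 36905224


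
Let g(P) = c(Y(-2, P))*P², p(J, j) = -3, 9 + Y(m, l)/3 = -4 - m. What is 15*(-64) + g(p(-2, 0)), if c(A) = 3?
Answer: -933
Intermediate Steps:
Y(m, l) = -39 - 3*m (Y(m, l) = -27 + 3*(-4 - m) = -27 + (-12 - 3*m) = -39 - 3*m)
g(P) = 3*P²
15*(-64) + g(p(-2, 0)) = 15*(-64) + 3*(-3)² = -960 + 3*9 = -960 + 27 = -933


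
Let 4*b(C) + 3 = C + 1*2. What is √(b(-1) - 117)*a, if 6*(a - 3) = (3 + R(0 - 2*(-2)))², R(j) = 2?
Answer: 43*I*√470/12 ≈ 77.685*I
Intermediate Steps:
b(C) = -¼ + C/4 (b(C) = -¾ + (C + 1*2)/4 = -¾ + (C + 2)/4 = -¾ + (2 + C)/4 = -¾ + (½ + C/4) = -¼ + C/4)
a = 43/6 (a = 3 + (3 + 2)²/6 = 3 + (⅙)*5² = 3 + (⅙)*25 = 3 + 25/6 = 43/6 ≈ 7.1667)
√(b(-1) - 117)*a = √((-¼ + (¼)*(-1)) - 117)*(43/6) = √((-¼ - ¼) - 117)*(43/6) = √(-½ - 117)*(43/6) = √(-235/2)*(43/6) = (I*√470/2)*(43/6) = 43*I*√470/12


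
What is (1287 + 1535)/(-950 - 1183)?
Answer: -2822/2133 ≈ -1.3230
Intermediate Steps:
(1287 + 1535)/(-950 - 1183) = 2822/(-2133) = 2822*(-1/2133) = -2822/2133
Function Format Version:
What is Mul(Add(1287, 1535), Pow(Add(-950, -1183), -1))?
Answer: Rational(-2822, 2133) ≈ -1.3230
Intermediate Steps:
Mul(Add(1287, 1535), Pow(Add(-950, -1183), -1)) = Mul(2822, Pow(-2133, -1)) = Mul(2822, Rational(-1, 2133)) = Rational(-2822, 2133)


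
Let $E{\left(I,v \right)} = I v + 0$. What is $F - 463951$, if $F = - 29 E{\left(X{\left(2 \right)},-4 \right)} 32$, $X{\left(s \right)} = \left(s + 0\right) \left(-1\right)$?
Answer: $-471375$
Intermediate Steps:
$X{\left(s \right)} = - s$ ($X{\left(s \right)} = s \left(-1\right) = - s$)
$E{\left(I,v \right)} = I v$
$F = -7424$ ($F = - 29 \left(-1\right) 2 \left(-4\right) 32 = - 29 \left(\left(-2\right) \left(-4\right)\right) 32 = \left(-29\right) 8 \cdot 32 = \left(-232\right) 32 = -7424$)
$F - 463951 = -7424 - 463951 = -471375$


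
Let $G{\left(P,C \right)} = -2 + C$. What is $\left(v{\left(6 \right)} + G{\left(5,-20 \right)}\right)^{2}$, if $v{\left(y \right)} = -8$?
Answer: $900$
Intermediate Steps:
$\left(v{\left(6 \right)} + G{\left(5,-20 \right)}\right)^{2} = \left(-8 - 22\right)^{2} = \left(-30\right)^{2} = 900$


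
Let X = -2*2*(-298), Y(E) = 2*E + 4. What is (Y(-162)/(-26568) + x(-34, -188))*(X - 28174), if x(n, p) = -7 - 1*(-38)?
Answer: -308767018/369 ≈ -8.3677e+5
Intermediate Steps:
x(n, p) = 31 (x(n, p) = -7 + 38 = 31)
Y(E) = 4 + 2*E
X = 1192 (X = -4*(-298) = 1192)
(Y(-162)/(-26568) + x(-34, -188))*(X - 28174) = ((4 + 2*(-162))/(-26568) + 31)*(1192 - 28174) = ((4 - 324)*(-1/26568) + 31)*(-26982) = (-320*(-1/26568) + 31)*(-26982) = (40/3321 + 31)*(-26982) = (102991/3321)*(-26982) = -308767018/369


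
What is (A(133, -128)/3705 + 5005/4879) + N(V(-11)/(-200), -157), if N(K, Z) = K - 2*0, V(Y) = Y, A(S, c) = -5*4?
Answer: 111086647/103295400 ≈ 1.0754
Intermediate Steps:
A(S, c) = -20
N(K, Z) = K (N(K, Z) = K + 0 = K)
(A(133, -128)/3705 + 5005/4879) + N(V(-11)/(-200), -157) = (-20/3705 + 5005/4879) - 11/(-200) = (-20*1/3705 + 5005*(1/4879)) - 11*(-1/200) = (-4/741 + 715/697) + 11/200 = 527027/516477 + 11/200 = 111086647/103295400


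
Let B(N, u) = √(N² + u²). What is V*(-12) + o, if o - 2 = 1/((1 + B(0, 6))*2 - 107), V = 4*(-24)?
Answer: 107321/93 ≈ 1154.0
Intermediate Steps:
V = -96
o = 185/93 (o = 2 + 1/((1 + √(0² + 6²))*2 - 107) = 2 + 1/((1 + √(0 + 36))*2 - 107) = 2 + 1/((1 + √36)*2 - 107) = 2 + 1/((1 + 6)*2 - 107) = 2 + 1/(7*2 - 107) = 2 + 1/(14 - 107) = 2 + 1/(-93) = 2 - 1/93 = 185/93 ≈ 1.9892)
V*(-12) + o = -96*(-12) + 185/93 = 1152 + 185/93 = 107321/93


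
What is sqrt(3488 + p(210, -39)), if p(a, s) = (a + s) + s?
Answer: 2*sqrt(905) ≈ 60.166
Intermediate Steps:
p(a, s) = a + 2*s
sqrt(3488 + p(210, -39)) = sqrt(3488 + (210 + 2*(-39))) = sqrt(3488 + (210 - 78)) = sqrt(3488 + 132) = sqrt(3620) = 2*sqrt(905)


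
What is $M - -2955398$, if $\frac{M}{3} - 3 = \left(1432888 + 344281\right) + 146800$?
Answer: $8727314$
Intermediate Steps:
$M = 5771916$ ($M = 9 + 3 \left(\left(1432888 + 344281\right) + 146800\right) = 9 + 3 \left(1777169 + 146800\right) = 9 + 3 \cdot 1923969 = 9 + 5771907 = 5771916$)
$M - -2955398 = 5771916 - -2955398 = 5771916 + 2955398 = 8727314$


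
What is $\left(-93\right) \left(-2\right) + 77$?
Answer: $263$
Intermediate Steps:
$\left(-93\right) \left(-2\right) + 77 = 186 + 77 = 263$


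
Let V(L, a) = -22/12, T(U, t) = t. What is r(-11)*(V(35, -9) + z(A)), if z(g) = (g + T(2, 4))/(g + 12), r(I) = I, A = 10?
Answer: 79/6 ≈ 13.167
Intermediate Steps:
V(L, a) = -11/6 (V(L, a) = -22*1/12 = -11/6)
z(g) = (4 + g)/(12 + g) (z(g) = (g + 4)/(g + 12) = (4 + g)/(12 + g))
r(-11)*(V(35, -9) + z(A)) = -11*(-11/6 + (4 + 10)/(12 + 10)) = -11*(-11/6 + 14/22) = -11*(-11/6 + (1/22)*14) = -11*(-11/6 + 7/11) = -11*(-79/66) = 79/6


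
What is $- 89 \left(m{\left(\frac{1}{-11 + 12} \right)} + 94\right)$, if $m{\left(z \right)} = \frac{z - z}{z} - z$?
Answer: $-8277$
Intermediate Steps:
$m{\left(z \right)} = - z$ ($m{\left(z \right)} = \frac{0}{z} - z = 0 - z = - z$)
$- 89 \left(m{\left(\frac{1}{-11 + 12} \right)} + 94\right) = - 89 \left(- \frac{1}{-11 + 12} + 94\right) = - 89 \left(- 1^{-1} + 94\right) = - 89 \left(\left(-1\right) 1 + 94\right) = - 89 \left(-1 + 94\right) = \left(-89\right) 93 = -8277$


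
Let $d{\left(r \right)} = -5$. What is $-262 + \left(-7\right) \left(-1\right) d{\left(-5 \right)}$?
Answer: $-297$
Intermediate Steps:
$-262 + \left(-7\right) \left(-1\right) d{\left(-5 \right)} = -262 + \left(-7\right) \left(-1\right) \left(-5\right) = -262 + 7 \left(-5\right) = -262 - 35 = -297$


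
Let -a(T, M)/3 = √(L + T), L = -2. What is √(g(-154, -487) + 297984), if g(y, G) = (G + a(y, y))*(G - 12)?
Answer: √(540997 + 2994*I*√39) ≈ 735.63 + 12.71*I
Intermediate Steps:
a(T, M) = -3*√(-2 + T)
g(y, G) = (-12 + G)*(G - 3*√(-2 + y)) (g(y, G) = (G - 3*√(-2 + y))*(G - 12) = (G - 3*√(-2 + y))*(-12 + G) = (-12 + G)*(G - 3*√(-2 + y)))
√(g(-154, -487) + 297984) = √(((-487)² - 12*(-487) + 36*√(-2 - 154) - 3*(-487)*√(-2 - 154)) + 297984) = √((237169 + 5844 + 36*√(-156) - 3*(-487)*√(-156)) + 297984) = √((237169 + 5844 + 36*(2*I*√39) - 3*(-487)*2*I*√39) + 297984) = √((237169 + 5844 + 72*I*√39 + 2922*I*√39) + 297984) = √((243013 + 2994*I*√39) + 297984) = √(540997 + 2994*I*√39)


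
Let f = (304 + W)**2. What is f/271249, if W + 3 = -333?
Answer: 1024/271249 ≈ 0.0037751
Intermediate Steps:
W = -336 (W = -3 - 333 = -336)
f = 1024 (f = (304 - 336)**2 = (-32)**2 = 1024)
f/271249 = 1024/271249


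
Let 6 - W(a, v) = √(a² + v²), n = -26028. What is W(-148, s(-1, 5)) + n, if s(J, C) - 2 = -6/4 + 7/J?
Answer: -26022 - √87785/2 ≈ -26170.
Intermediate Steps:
s(J, C) = ½ + 7/J (s(J, C) = 2 + (-6/4 + 7/J) = 2 + (-6*¼ + 7/J) = 2 + (-3/2 + 7/J) = ½ + 7/J)
W(a, v) = 6 - √(a² + v²)
W(-148, s(-1, 5)) + n = (6 - √((-148)² + ((½)*(14 - 1)/(-1))²)) - 26028 = (6 - √(21904 + ((½)*(-1)*13)²)) - 26028 = (6 - √(21904 + (-13/2)²)) - 26028 = (6 - √(21904 + 169/4)) - 26028 = (6 - √(87785/4)) - 26028 = (6 - √87785/2) - 26028 = -26022 - √87785/2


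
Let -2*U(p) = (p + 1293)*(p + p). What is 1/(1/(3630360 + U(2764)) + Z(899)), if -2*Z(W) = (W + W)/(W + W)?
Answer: -7583188/3791595 ≈ -2.0000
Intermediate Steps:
U(p) = -p*(1293 + p) (U(p) = -(p + 1293)*(p + p)/2 = -(1293 + p)*2*p/2 = -p*(1293 + p))
Z(W) = -½ (Z(W) = -(W + W)/(2*(W + W)) = -2*W/(2*(2*W)) = -2*W*1/(2*W)/2 = -½*1 = -½)
1/(1/(3630360 + U(2764)) + Z(899)) = 1/(1/(3630360 - 1*2764*(1293 + 2764)) - ½) = 1/(1/(3630360 - 1*2764*4057) - ½) = 1/(1/(3630360 - 11213548) - ½) = 1/(1/(-7583188) - ½) = 1/(-1/7583188 - ½) = 1/(-3791595/7583188) = -7583188/3791595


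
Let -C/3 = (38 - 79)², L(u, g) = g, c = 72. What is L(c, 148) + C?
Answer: -4895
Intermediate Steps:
C = -5043 (C = -3*(38 - 79)² = -3*(-41)² = -3*1681 = -5043)
L(c, 148) + C = 148 - 5043 = -4895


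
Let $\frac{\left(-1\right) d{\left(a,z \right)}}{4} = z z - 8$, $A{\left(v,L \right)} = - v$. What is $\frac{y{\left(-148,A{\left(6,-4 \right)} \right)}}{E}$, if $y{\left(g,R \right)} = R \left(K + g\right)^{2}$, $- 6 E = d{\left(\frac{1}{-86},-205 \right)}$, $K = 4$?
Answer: $- \frac{186624}{42017} \approx -4.4416$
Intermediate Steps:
$d{\left(a,z \right)} = 32 - 4 z^{2}$ ($d{\left(a,z \right)} = - 4 \left(z z - 8\right) = - 4 \left(z^{2} - 8\right) = - 4 \left(-8 + z^{2}\right) = 32 - 4 z^{2}$)
$E = \frac{84034}{3}$ ($E = - \frac{32 - 4 \left(-205\right)^{2}}{6} = - \frac{32 - 168100}{6} = \left(- \frac{1}{6}\right) \left(-168068\right) = \frac{84034}{3} \approx 28011.0$)
$y{\left(g,R \right)} = R \left(4 + g\right)^{2}$
$\frac{y{\left(-148,A{\left(6,-4 \right)} \right)}}{E} = \frac{\left(-1\right) 6 \left(4 - 148\right)^{2}}{\frac{84034}{3}} = - 6 \left(-144\right)^{2} \cdot \frac{3}{84034} = \left(-6\right) 20736 \cdot \frac{3}{84034} = \left(-124416\right) \frac{3}{84034} = - \frac{186624}{42017}$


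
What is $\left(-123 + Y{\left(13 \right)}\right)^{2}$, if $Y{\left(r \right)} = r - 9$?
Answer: $14161$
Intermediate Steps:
$Y{\left(r \right)} = -9 + r$
$\left(-123 + Y{\left(13 \right)}\right)^{2} = \left(-123 + \left(-9 + 13\right)\right)^{2} = \left(-123 + 4\right)^{2} = \left(-119\right)^{2} = 14161$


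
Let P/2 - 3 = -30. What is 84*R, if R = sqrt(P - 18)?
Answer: 504*I*sqrt(2) ≈ 712.76*I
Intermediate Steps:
P = -54 (P = 6 + 2*(-30) = 6 - 60 = -54)
R = 6*I*sqrt(2) (R = sqrt(-54 - 18) = sqrt(-72) = 6*I*sqrt(2) ≈ 8.4853*I)
84*R = 84*(6*I*sqrt(2)) = 504*I*sqrt(2)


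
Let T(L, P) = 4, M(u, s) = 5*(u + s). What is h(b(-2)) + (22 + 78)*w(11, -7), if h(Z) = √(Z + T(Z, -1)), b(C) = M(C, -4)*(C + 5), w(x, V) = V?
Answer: -700 + I*√86 ≈ -700.0 + 9.2736*I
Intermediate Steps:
M(u, s) = 5*s + 5*u (M(u, s) = 5*(s + u) = 5*s + 5*u)
b(C) = (-20 + 5*C)*(5 + C) (b(C) = (5*(-4) + 5*C)*(C + 5) = (-20 + 5*C)*(5 + C))
h(Z) = √(4 + Z) (h(Z) = √(Z + 4) = √(4 + Z))
h(b(-2)) + (22 + 78)*w(11, -7) = √(4 + 5*(-4 - 2)*(5 - 2)) + (22 + 78)*(-7) = √(4 + 5*(-6)*3) + 100*(-7) = √(4 - 90) - 700 = √(-86) - 700 = I*√86 - 700 = -700 + I*√86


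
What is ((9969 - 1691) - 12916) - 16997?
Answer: -21635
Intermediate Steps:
((9969 - 1691) - 12916) - 16997 = (8278 - 12916) - 16997 = -4638 - 16997 = -21635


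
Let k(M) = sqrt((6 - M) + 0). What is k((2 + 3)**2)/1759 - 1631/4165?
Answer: -233/595 + I*sqrt(19)/1759 ≈ -0.3916 + 0.0024781*I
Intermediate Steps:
k(M) = sqrt(6 - M)
k((2 + 3)**2)/1759 - 1631/4165 = sqrt(6 - (2 + 3)**2)/1759 - 1631/4165 = sqrt(6 - 1*5**2)*(1/1759) - 1631*1/4165 = sqrt(6 - 1*25)*(1/1759) - 233/595 = sqrt(6 - 25)*(1/1759) - 233/595 = sqrt(-19)*(1/1759) - 233/595 = (I*sqrt(19))*(1/1759) - 233/595 = I*sqrt(19)/1759 - 233/595 = -233/595 + I*sqrt(19)/1759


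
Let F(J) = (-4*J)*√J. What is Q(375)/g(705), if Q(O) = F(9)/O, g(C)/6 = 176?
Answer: -3/11000 ≈ -0.00027273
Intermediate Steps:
g(C) = 1056 (g(C) = 6*176 = 1056)
F(J) = -4*J^(3/2)
Q(O) = -108/O (Q(O) = (-4*9^(3/2))/O = (-4*27)/O = -108/O)
Q(375)/g(705) = -108/375/1056 = -108*1/375*(1/1056) = -36/125*1/1056 = -3/11000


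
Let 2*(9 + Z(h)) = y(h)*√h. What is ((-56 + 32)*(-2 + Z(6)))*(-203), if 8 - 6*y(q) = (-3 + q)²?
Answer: -53592 - 406*√6 ≈ -54587.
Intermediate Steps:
y(q) = 4/3 - (-3 + q)²/6
Z(h) = -9 + √h*(4/3 - (-3 + h)²/6)/2 (Z(h) = -9 + ((4/3 - (-3 + h)²/6)*√h)/2 = -9 + (√h*(4/3 - (-3 + h)²/6))/2 = -9 + √h*(4/3 - (-3 + h)²/6)/2)
((-56 + 32)*(-2 + Z(6)))*(-203) = ((-56 + 32)*(-2 + (-9 + √6*(8 - (-3 + 6)²)/12)))*(-203) = -24*(-2 + (-9 + √6*(8 - 1*3²)/12))*(-203) = -24*(-2 + (-9 + √6*(8 - 1*9)/12))*(-203) = -24*(-2 + (-9 + √6*(8 - 9)/12))*(-203) = -24*(-2 + (-9 + (1/12)*√6*(-1)))*(-203) = -24*(-2 + (-9 - √6/12))*(-203) = -24*(-11 - √6/12)*(-203) = (264 + 2*√6)*(-203) = -53592 - 406*√6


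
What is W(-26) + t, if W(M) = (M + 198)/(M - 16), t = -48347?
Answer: -1015373/21 ≈ -48351.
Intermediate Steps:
W(M) = (198 + M)/(-16 + M)
W(-26) + t = (198 - 26)/(-16 - 26) - 48347 = 172/(-42) - 48347 = -1/42*172 - 48347 = -86/21 - 48347 = -1015373/21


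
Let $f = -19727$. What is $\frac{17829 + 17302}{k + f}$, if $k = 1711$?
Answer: $- \frac{35131}{18016} \approx -1.95$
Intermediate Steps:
$\frac{17829 + 17302}{k + f} = \frac{17829 + 17302}{1711 - 19727} = \frac{35131}{-18016} = 35131 \left(- \frac{1}{18016}\right) = - \frac{35131}{18016}$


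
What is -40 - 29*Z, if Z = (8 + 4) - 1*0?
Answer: -388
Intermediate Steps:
Z = 12 (Z = 12 + 0 = 12)
-40 - 29*Z = -40 - 29*12 = -40 - 348 = -388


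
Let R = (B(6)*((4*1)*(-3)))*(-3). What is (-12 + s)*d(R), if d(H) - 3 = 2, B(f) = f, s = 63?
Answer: 255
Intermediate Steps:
R = 216 (R = (6*((4*1)*(-3)))*(-3) = (6*(4*(-3)))*(-3) = (6*(-12))*(-3) = -72*(-3) = 216)
d(H) = 5 (d(H) = 3 + 2 = 5)
(-12 + s)*d(R) = (-12 + 63)*5 = 51*5 = 255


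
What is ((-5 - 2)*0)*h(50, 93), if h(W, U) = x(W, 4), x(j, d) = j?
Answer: 0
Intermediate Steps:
h(W, U) = W
((-5 - 2)*0)*h(50, 93) = ((-5 - 2)*0)*50 = -7*0*50 = 0*50 = 0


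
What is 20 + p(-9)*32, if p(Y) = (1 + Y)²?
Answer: 2068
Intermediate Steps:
20 + p(-9)*32 = 20 + (1 - 9)²*32 = 20 + (-8)²*32 = 20 + 64*32 = 20 + 2048 = 2068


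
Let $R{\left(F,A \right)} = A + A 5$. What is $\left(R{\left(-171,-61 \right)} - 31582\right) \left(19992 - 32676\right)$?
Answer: $405228432$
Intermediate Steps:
$R{\left(F,A \right)} = 6 A$ ($R{\left(F,A \right)} = A + 5 A = 6 A$)
$\left(R{\left(-171,-61 \right)} - 31582\right) \left(19992 - 32676\right) = \left(6 \left(-61\right) - 31582\right) \left(19992 - 32676\right) = \left(-366 - 31582\right) \left(-12684\right) = \left(-31948\right) \left(-12684\right) = 405228432$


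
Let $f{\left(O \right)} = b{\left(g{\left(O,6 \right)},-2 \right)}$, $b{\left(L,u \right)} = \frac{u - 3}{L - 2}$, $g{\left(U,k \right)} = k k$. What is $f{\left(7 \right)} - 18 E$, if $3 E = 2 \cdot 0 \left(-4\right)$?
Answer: $- \frac{5}{34} \approx -0.14706$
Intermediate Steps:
$E = 0$ ($E = \frac{2 \cdot 0 \left(-4\right)}{3} = \frac{0 \left(-4\right)}{3} = \frac{1}{3} \cdot 0 = 0$)
$g{\left(U,k \right)} = k^{2}$
$b{\left(L,u \right)} = \frac{-3 + u}{-2 + L}$
$f{\left(O \right)} = - \frac{5}{34}$ ($f{\left(O \right)} = \frac{-3 - 2}{-2 + 6^{2}} = \frac{1}{-2 + 36} \left(-5\right) = \frac{1}{34} \left(-5\right) = - \frac{5}{34}$)
$f{\left(7 \right)} - 18 E = - \frac{5}{34} - 0 = - \frac{5}{34} + 0 = - \frac{5}{34}$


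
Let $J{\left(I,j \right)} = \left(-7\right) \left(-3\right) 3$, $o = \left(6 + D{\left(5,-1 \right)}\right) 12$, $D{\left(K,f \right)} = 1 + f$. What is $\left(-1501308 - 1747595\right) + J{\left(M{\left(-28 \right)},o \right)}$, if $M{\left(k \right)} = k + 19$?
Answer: $-3248840$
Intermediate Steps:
$o = 72$ ($o = \left(6 + \left(1 - 1\right)\right) 12 = \left(6 + 0\right) 12 = 6 \cdot 12 = 72$)
$M{\left(k \right)} = 19 + k$
$J{\left(I,j \right)} = 63$ ($J{\left(I,j \right)} = 21 \cdot 3 = 63$)
$\left(-1501308 - 1747595\right) + J{\left(M{\left(-28 \right)},o \right)} = \left(-1501308 - 1747595\right) + 63 = -3248903 + 63 = -3248840$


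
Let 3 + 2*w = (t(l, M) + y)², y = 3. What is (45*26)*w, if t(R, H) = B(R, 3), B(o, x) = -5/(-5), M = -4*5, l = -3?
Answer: 7605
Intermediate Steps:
M = -20
B(o, x) = 1 (B(o, x) = -5*(-⅕) = 1)
t(R, H) = 1
w = 13/2 (w = -3/2 + (1 + 3)²/2 = -3/2 + (½)*4² = -3/2 + (½)*16 = -3/2 + 8 = 13/2 ≈ 6.5000)
(45*26)*w = (45*26)*(13/2) = 1170*(13/2) = 7605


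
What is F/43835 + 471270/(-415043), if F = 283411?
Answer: 96969631223/18193409905 ≈ 5.3299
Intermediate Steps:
F/43835 + 471270/(-415043) = 283411/43835 + 471270/(-415043) = 283411*(1/43835) + 471270*(-1/415043) = 283411/43835 - 471270/415043 = 96969631223/18193409905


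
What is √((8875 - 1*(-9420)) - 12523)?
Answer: 2*√1443 ≈ 75.974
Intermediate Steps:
√((8875 - 1*(-9420)) - 12523) = √((8875 + 9420) - 12523) = √(18295 - 12523) = √5772 = 2*√1443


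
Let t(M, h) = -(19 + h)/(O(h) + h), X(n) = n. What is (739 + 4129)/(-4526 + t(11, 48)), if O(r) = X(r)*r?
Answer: -11449536/10645219 ≈ -1.0756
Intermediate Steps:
O(r) = r² (O(r) = r*r = r²)
t(M, h) = -(19 + h)/(h + h²) (t(M, h) = -(19 + h)/(h² + h) = -(19 + h)/(h + h²))
(739 + 4129)/(-4526 + t(11, 48)) = (739 + 4129)/(-4526 + (-19 - 1*48)/(48*(1 + 48))) = 4868/(-4526 + (1/48)*(-19 - 48)/49) = 4868/(-4526 + (1/48)*(1/49)*(-67)) = 4868/(-4526 - 67/2352) = 4868/(-10645219/2352) = 4868*(-2352/10645219) = -11449536/10645219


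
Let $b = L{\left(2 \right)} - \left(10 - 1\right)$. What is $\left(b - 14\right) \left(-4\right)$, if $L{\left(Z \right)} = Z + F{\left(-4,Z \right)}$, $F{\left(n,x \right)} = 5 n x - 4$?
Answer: $260$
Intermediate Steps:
$F{\left(n,x \right)} = -4 + 5 n x$ ($F{\left(n,x \right)} = 5 n x - 4 = -4 + 5 n x$)
$L{\left(Z \right)} = -4 - 19 Z$ ($L{\left(Z \right)} = Z + \left(-4 + 5 \left(-4\right) Z\right) = Z - \left(4 + 20 Z\right) = -4 - 19 Z$)
$b = -51$ ($b = \left(-4 - 38\right) - \left(10 - 1\right) = -42 - 9 = -51$)
$\left(b - 14\right) \left(-4\right) = \left(-51 - 14\right) \left(-4\right) = \left(-65\right) \left(-4\right) = 260$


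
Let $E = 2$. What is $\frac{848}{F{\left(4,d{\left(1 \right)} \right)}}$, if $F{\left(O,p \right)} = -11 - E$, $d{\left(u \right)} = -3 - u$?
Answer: $- \frac{848}{13} \approx -65.231$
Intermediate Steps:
$F{\left(O,p \right)} = -13$ ($F{\left(O,p \right)} = -11 - 2 = -13$)
$\frac{848}{F{\left(4,d{\left(1 \right)} \right)}} = \frac{848}{-13} = 848 \left(- \frac{1}{13}\right) = - \frac{848}{13}$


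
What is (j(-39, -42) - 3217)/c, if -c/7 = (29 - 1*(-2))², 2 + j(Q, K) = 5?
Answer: 3214/6727 ≈ 0.47778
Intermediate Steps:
j(Q, K) = 3 (j(Q, K) = -2 + 5 = 3)
c = -6727 (c = -7*(29 - 1*(-2))² = -7*(29 + 2)² = -7*31² = -7*961 = -6727)
(j(-39, -42) - 3217)/c = (3 - 3217)/(-6727) = -3214*(-1/6727) = 3214/6727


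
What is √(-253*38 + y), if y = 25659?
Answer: √16045 ≈ 126.67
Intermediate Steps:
√(-253*38 + y) = √(-253*38 + 25659) = √(-9614 + 25659) = √16045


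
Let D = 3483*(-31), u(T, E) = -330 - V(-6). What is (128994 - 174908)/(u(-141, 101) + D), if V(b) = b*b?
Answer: 4174/9849 ≈ 0.42380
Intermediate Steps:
V(b) = b²
u(T, E) = -366 (u(T, E) = -330 - 1*(-6)² = -330 - 1*36 = -330 - 36 = -366)
D = -107973
(128994 - 174908)/(u(-141, 101) + D) = (128994 - 174908)/(-366 - 107973) = -45914/(-108339) = -45914*(-1/108339) = 4174/9849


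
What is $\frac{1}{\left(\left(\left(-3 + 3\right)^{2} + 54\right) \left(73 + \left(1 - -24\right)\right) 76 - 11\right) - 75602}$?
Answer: $\frac{1}{326579} \approx 3.062 \cdot 10^{-6}$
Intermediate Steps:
$\frac{1}{\left(\left(\left(-3 + 3\right)^{2} + 54\right) \left(73 + \left(1 - -24\right)\right) 76 - 11\right) - 75602} = \frac{1}{\left(\left(0^{2} + 54\right) \left(73 + \left(1 + 24\right)\right) 76 - 11\right) - 75602} = \frac{1}{\left(\left(0 + 54\right) \left(73 + 25\right) 76 - 11\right) - 75602} = \frac{1}{\left(54 \cdot 98 \cdot 76 - 11\right) - 75602} = \frac{1}{\left(5292 \cdot 76 - 11\right) - 75602} = \frac{1}{\left(402192 - 11\right) - 75602} = \frac{1}{402181 - 75602} = \frac{1}{326579}$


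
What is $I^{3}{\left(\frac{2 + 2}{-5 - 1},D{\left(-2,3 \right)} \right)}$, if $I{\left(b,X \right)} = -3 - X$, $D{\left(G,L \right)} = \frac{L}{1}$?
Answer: $-216$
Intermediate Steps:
$D{\left(G,L \right)} = L$ ($D{\left(G,L \right)} = L 1 = L$)
$I^{3}{\left(\frac{2 + 2}{-5 - 1},D{\left(-2,3 \right)} \right)} = \left(-3 - 3\right)^{3} = \left(-6\right)^{3} = -216$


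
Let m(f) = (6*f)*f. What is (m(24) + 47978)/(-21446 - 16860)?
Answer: -25717/19153 ≈ -1.3427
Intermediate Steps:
m(f) = 6*f²
(m(24) + 47978)/(-21446 - 16860) = (6*24² + 47978)/(-21446 - 16860) = (6*576 + 47978)/(-38306) = (3456 + 47978)*(-1/38306) = 51434*(-1/38306) = -25717/19153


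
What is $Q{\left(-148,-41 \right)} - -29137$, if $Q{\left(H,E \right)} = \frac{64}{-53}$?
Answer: $\frac{1544197}{53} \approx 29136.0$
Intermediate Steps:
$Q{\left(H,E \right)} = - \frac{64}{53}$ ($Q{\left(H,E \right)} = 64 \left(- \frac{1}{53}\right) = - \frac{64}{53}$)
$Q{\left(-148,-41 \right)} - -29137 = - \frac{64}{53} - -29137 = - \frac{64}{53} + 29137 = \frac{1544197}{53}$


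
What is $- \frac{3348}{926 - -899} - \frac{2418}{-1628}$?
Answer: $- \frac{518847}{1485550} \approx -0.34926$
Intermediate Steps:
$- \frac{3348}{926 - -899} - \frac{2418}{-1628} = - \frac{3348}{926 + 899} - - \frac{1209}{814} = - \frac{3348}{1825} + \frac{1209}{814} = - \frac{518847}{1485550}$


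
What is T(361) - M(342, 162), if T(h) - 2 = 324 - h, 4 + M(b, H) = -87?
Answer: 56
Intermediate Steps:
M(b, H) = -91 (M(b, H) = -4 - 87 = -91)
T(h) = 326 - h (T(h) = 2 + (324 - h) = 326 - h)
T(361) - M(342, 162) = (326 - 1*361) - 1*(-91) = (326 - 361) + 91 = -35 + 91 = 56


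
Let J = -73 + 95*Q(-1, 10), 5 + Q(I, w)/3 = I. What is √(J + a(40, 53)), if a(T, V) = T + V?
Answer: 13*I*√10 ≈ 41.11*I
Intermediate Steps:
Q(I, w) = -15 + 3*I
J = -1783 (J = -73 + 95*(-15 + 3*(-1)) = -73 + 95*(-15 - 3) = -73 + 95*(-18) = -73 - 1710 = -1783)
√(J + a(40, 53)) = √(-1783 + (40 + 53)) = √(-1783 + 93) = √(-1690) = 13*I*√10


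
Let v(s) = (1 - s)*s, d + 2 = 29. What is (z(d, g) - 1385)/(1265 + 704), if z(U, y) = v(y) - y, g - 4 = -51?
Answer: -3594/1969 ≈ -1.8253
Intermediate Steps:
d = 27 (d = -2 + 29 = 27)
g = -47 (g = 4 - 51 = -47)
v(s) = s*(1 - s)
z(U, y) = -y + y*(1 - y) (z(U, y) = y*(1 - y) - y = -y + y*(1 - y))
(z(d, g) - 1385)/(1265 + 704) = (-1*(-47)² - 1385)/(1265 + 704) = (-1*2209 - 1385)/1969 = (-2209 - 1385)*(1/1969) = -3594*1/1969 = -3594/1969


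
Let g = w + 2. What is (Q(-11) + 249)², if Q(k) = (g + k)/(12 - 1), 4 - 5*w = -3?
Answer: 186513649/3025 ≈ 61657.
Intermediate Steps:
w = 7/5 (w = ⅘ - ⅕*(-3) = ⅘ + ⅗ = 7/5 ≈ 1.4000)
g = 17/5 (g = 7/5 + 2 = 17/5 ≈ 3.4000)
Q(k) = 17/55 + k/11 (Q(k) = (17/5 + k)/(12 - 1) = (17/5 + k)/11 = (17/5 + k)*(1/11) = 17/55 + k/11)
(Q(-11) + 249)² = ((17/55 + (1/11)*(-11)) + 249)² = ((17/55 - 1) + 249)² = (-38/55 + 249)² = (13657/55)² = 186513649/3025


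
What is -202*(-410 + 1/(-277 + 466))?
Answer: 15652778/189 ≈ 82819.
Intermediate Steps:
-202*(-410 + 1/(-277 + 466)) = -202*(-410 + 1/189) = -202*(-77489/189) = 15652778/189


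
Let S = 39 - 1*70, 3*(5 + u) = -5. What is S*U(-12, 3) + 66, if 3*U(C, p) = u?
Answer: 1214/9 ≈ 134.89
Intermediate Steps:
u = -20/3 (u = -5 + (1/3)*(-5) = -5 - 5/3 = -20/3 ≈ -6.6667)
U(C, p) = -20/9 (U(C, p) = (1/3)*(-20/3) = -20/9)
S = -31 (S = 39 - 70 = -31)
S*U(-12, 3) + 66 = -31*(-20/9) + 66 = 620/9 + 66 = 1214/9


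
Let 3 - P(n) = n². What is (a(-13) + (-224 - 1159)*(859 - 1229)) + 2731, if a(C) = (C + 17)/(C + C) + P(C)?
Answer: 6685573/13 ≈ 5.1428e+5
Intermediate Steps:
P(n) = 3 - n²
a(C) = 3 - C² + (17 + C)/(2*C) (a(C) = (C + 17)/(C + C) + (3 - C²) = (17 + C)/((2*C)) + (3 - C²) = (17 + C)*(1/(2*C)) + (3 - C²) = (17 + C)/(2*C) + (3 - C²) = 3 - C² + (17 + C)/(2*C))
(a(-13) + (-224 - 1159)*(859 - 1229)) + 2731 = ((7/2 - 1*(-13)² + (17/2)/(-13)) + (-224 - 1159)*(859 - 1229)) + 2731 = ((7/2 - 1*169 + (17/2)*(-1/13)) - 1383*(-370)) + 2731 = ((7/2 - 169 - 17/26) + 511710) + 2731 = (-2160/13 + 511710) + 2731 = 6650070/13 + 2731 = 6685573/13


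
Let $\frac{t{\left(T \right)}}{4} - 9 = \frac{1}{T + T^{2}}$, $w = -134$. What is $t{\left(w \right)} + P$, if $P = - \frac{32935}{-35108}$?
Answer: $\frac{172478507}{4669364} \approx 36.938$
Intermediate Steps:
$P = \frac{32935}{35108}$ ($P = \left(-32935\right) \left(- \frac{1}{35108}\right) = \frac{32935}{35108} \approx 0.93811$)
$t{\left(T \right)} = 36 + \frac{4}{T + T^{2}}$
$t{\left(w \right)} + P = \frac{4 \left(1 + 9 \left(-134\right) + 9 \left(-134\right)^{2}\right)}{\left(-134\right) \left(1 - 134\right)} + \frac{32935}{35108} = 4 \left(- \frac{1}{134}\right) \frac{1}{-133} \left(1 - 1206 + 9 \cdot 17956\right) + \frac{32935}{35108} = 4 \left(- \frac{1}{134}\right) \left(- \frac{1}{133}\right) \left(1 - 1206 + 161604\right) + \frac{32935}{35108} = 4 \left(- \frac{1}{134}\right) \left(- \frac{1}{133}\right) 160399 + \frac{32935}{35108} = \frac{320798}{8911} + \frac{32935}{35108} = \frac{172478507}{4669364}$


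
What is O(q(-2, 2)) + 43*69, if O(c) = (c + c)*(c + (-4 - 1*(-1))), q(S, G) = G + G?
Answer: 2975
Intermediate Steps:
q(S, G) = 2*G
O(c) = 2*c*(-3 + c) (O(c) = (2*c)*(c + (-4 + 1)) = (2*c)*(c - 3) = (2*c)*(-3 + c) = 2*c*(-3 + c))
O(q(-2, 2)) + 43*69 = 2*(2*2)*(-3 + 2*2) + 43*69 = 2*4*(-3 + 4) + 2967 = 2*4*1 + 2967 = 8 + 2967 = 2975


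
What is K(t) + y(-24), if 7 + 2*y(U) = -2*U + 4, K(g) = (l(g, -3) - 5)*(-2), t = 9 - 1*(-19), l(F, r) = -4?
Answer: 81/2 ≈ 40.500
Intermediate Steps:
t = 28 (t = 9 + 19 = 28)
K(g) = 18 (K(g) = (-4 - 5)*(-2) = -9*(-2) = 18)
y(U) = -3/2 - U (y(U) = -7/2 + (-2*U + 4)/2 = -7/2 + (4 - 2*U)/2 = -7/2 + (2 - U) = -3/2 - U)
K(t) + y(-24) = 18 + (-3/2 - 1*(-24)) = 18 + (-3/2 + 24) = 18 + 45/2 = 81/2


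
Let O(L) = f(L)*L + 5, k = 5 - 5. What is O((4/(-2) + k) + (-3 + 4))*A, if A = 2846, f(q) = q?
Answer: 17076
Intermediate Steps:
k = 0
O(L) = 5 + L² (O(L) = L*L + 5 = L² + 5 = 5 + L²)
O((4/(-2) + k) + (-3 + 4))*A = (5 + ((4/(-2) + 0) + (-3 + 4))²)*2846 = (5 + ((4*(-½) + 0) + 1)²)*2846 = (5 + ((-2 + 0) + 1)²)*2846 = (5 + (-2 + 1)²)*2846 = (5 + (-1)²)*2846 = (5 + 1)*2846 = 6*2846 = 17076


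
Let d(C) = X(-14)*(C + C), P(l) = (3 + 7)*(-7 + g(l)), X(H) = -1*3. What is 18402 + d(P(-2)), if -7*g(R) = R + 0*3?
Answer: 131634/7 ≈ 18805.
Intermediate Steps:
X(H) = -3
g(R) = -R/7 (g(R) = -(R + 0*3)/7 = -(R + 0)/7 = -R/7)
P(l) = -70 - 10*l/7 (P(l) = (3 + 7)*(-7 - l/7) = 10*(-7 - l/7) = -70 - 10*l/7)
d(C) = -6*C (d(C) = -3*(C + C) = -6*C)
18402 + d(P(-2)) = 18402 - 6*(-70 - 10/7*(-2)) = 18402 - 6*(-70 + 20/7) = 18402 - 6*(-470/7) = 18402 + 2820/7 = 131634/7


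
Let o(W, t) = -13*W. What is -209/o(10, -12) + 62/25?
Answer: 2657/650 ≈ 4.0877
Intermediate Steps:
-209/o(10, -12) + 62/25 = -209/((-13*10)) + 62/25 = -209/(-130) + 62*(1/25) = -209*(-1/130) + 62/25 = 209/130 + 62/25 = 2657/650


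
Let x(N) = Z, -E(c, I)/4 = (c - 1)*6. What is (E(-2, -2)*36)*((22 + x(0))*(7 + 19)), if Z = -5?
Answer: 1145664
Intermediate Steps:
E(c, I) = 24 - 24*c (E(c, I) = -4*(c - 1)*6 = -4*(-1 + c)*6 = -4*(-6 + 6*c) = 24 - 24*c)
x(N) = -5
(E(-2, -2)*36)*((22 + x(0))*(7 + 19)) = ((24 - 24*(-2))*36)*((22 - 5)*(7 + 19)) = ((24 + 48)*36)*(17*26) = (72*36)*442 = 2592*442 = 1145664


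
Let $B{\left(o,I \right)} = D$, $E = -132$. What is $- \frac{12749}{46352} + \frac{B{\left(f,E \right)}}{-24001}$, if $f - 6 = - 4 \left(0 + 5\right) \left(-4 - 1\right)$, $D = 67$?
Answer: $- \frac{309094333}{1112494352} \approx -0.27784$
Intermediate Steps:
$f = 106$ ($f = 6 + - 4 \left(0 + 5\right) \left(-4 - 1\right) = 6 + \left(-4\right) 5 \left(-5\right) = 6 - -100 = 6 + 100 = 106$)
$B{\left(o,I \right)} = 67$
$- \frac{12749}{46352} + \frac{B{\left(f,E \right)}}{-24001} = - \frac{12749}{46352} + \frac{67}{-24001} = \left(-12749\right) \frac{1}{46352} + 67 \left(- \frac{1}{24001}\right) = - \frac{12749}{46352} - \frac{67}{24001} = - \frac{309094333}{1112494352}$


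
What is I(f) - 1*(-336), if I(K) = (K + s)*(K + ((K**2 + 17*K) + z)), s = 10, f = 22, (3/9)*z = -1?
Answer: 28400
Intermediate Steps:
z = -3 (z = 3*(-1) = -3)
I(K) = (10 + K)*(-3 + K**2 + 18*K) (I(K) = (K + 10)*(K + ((K**2 + 17*K) - 3)) = (10 + K)*(K + (-3 + K**2 + 17*K)) = (10 + K)*(-3 + K**2 + 18*K))
I(f) - 1*(-336) = (-30 + 22**3 + 28*22**2 + 177*22) - 1*(-336) = (-30 + 10648 + 28*484 + 3894) + 336 = (-30 + 10648 + 13552 + 3894) + 336 = 28064 + 336 = 28400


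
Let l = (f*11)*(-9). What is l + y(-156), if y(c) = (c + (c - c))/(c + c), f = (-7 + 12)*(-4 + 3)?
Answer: 991/2 ≈ 495.50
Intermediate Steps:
f = -5 (f = 5*(-1) = -5)
y(c) = 1/2 (y(c) = (c + 0)/((2*c)) = c*(1/(2*c)) = 1/2)
l = 495 (l = -5*11*(-9) = -55*(-9) = 495)
l + y(-156) = 495 + 1/2 = 991/2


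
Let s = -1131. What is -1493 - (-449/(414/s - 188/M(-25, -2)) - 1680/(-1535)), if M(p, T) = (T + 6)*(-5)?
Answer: -7551146868/5227903 ≈ -1444.4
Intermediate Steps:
M(p, T) = -30 - 5*T (M(p, T) = (6 + T)*(-5) = -30 - 5*T)
-1493 - (-449/(414/s - 188/M(-25, -2)) - 1680/(-1535)) = -1493 - (-449/(414/(-1131) - 188/(-30 - 5*(-2))) - 1680/(-1535)) = -1493 - (-449/(414*(-1/1131) - 188/(-30 + 10)) - 1680*(-1/1535)) = -1493 - (-449/(-138/377 - 188/(-20)) + 336/307) = -1493 - (-449/(-138/377 - 188*(-1/20)) + 336/307) = -1493 - (-449/(-138/377 + 47/5) + 336/307) = -1493 - (-449/17029/1885 + 336/307) = -1493 - (-449*1885/17029 + 336/307) = -1493 - (-846365/17029 + 336/307) = -1493 - 1*(-254112311/5227903) = -1493 + 254112311/5227903 = -7551146868/5227903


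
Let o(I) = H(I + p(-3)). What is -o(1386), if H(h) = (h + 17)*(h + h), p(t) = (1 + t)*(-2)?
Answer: -3911460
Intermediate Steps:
p(t) = -2 - 2*t
H(h) = 2*h*(17 + h) (H(h) = (17 + h)*(2*h) = 2*h*(17 + h))
o(I) = 2*(4 + I)*(21 + I) (o(I) = 2*(I + (-2 - 2*(-3)))*(17 + (I + (-2 - 2*(-3)))) = 2*(I + (-2 + 6))*(17 + (I + (-2 + 6))) = 2*(I + 4)*(17 + (I + 4)) = 2*(4 + I)*(17 + (4 + I)) = 2*(4 + I)*(21 + I))
-o(1386) = -2*(4 + 1386)*(21 + 1386) = -2*1390*1407 = -1*3911460 = -3911460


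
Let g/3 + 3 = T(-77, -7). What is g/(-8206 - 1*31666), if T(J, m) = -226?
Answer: 687/39872 ≈ 0.017230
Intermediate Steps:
g = -687 (g = -9 + 3*(-226) = -9 - 678 = -687)
g/(-8206 - 1*31666) = -687/(-8206 - 1*31666) = -687/(-8206 - 31666) = -687/(-39872) = -687*(-1/39872) = 687/39872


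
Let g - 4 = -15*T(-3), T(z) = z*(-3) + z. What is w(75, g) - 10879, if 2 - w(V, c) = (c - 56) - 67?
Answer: -10668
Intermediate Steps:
T(z) = -2*z (T(z) = -3*z + z = -2*z)
g = -86 (g = 4 - (-30)*(-3) = 4 - 15*6 = 4 - 90 = -86)
w(V, c) = 125 - c (w(V, c) = 2 - ((c - 56) - 67) = 2 - ((-56 + c) - 67) = 2 - (-123 + c) = 2 + (123 - c) = 125 - c)
w(75, g) - 10879 = (125 - 1*(-86)) - 10879 = (125 + 86) - 10879 = 211 - 10879 = -10668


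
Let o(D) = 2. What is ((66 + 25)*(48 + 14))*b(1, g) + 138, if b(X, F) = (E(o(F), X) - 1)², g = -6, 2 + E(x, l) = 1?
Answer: 22706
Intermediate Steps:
E(x, l) = -1 (E(x, l) = -2 + 1 = -1)
b(X, F) = 4 (b(X, F) = (-1 - 1)² = (-2)² = 4)
((66 + 25)*(48 + 14))*b(1, g) + 138 = ((66 + 25)*(48 + 14))*4 + 138 = (91*62)*4 + 138 = 5642*4 + 138 = 22568 + 138 = 22706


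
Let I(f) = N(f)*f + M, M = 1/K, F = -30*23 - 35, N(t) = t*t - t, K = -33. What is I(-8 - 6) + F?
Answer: -120946/33 ≈ -3665.0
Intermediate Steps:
N(t) = t**2 - t
F = -725 (F = -690 - 35 = -725)
M = -1/33 (M = 1/(-33) = -1/33 ≈ -0.030303)
I(f) = -1/33 + f**2*(-1 + f) (I(f) = (f*(-1 + f))*f - 1/33 = f**2*(-1 + f) - 1/33 = -1/33 + f**2*(-1 + f))
I(-8 - 6) + F = (-1/33 + (-8 - 6)**3 - (-8 - 6)**2) - 725 = (-1/33 + (-14)**3 - 1*(-14)**2) - 725 = (-1/33 - 2744 - 1*196) - 725 = (-1/33 - 2744 - 196) - 725 = -97021/33 - 725 = -120946/33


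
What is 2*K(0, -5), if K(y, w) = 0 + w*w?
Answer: 50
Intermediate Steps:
K(y, w) = w² (K(y, w) = 0 + w² = w²)
2*K(0, -5) = 2*(-5)² = 2*25 = 50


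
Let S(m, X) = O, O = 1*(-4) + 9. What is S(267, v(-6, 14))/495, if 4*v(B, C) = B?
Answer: 1/99 ≈ 0.010101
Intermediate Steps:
v(B, C) = B/4
O = 5 (O = -4 + 9 = 5)
S(m, X) = 5
S(267, v(-6, 14))/495 = 5/495 = 5*(1/495) = 1/99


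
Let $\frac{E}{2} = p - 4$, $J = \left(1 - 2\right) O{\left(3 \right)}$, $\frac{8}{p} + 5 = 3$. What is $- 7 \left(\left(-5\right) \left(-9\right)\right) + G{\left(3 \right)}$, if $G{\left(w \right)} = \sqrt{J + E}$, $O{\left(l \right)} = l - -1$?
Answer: $-315 + 2 i \sqrt{5} \approx -315.0 + 4.4721 i$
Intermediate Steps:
$O{\left(l \right)} = 1 + l$ ($O{\left(l \right)} = l + 1 = 1 + l$)
$p = -4$ ($p = \frac{8}{-5 + 3} = \frac{8}{-2} = 8 \left(- \frac{1}{2}\right) = -4$)
$J = -4$ ($J = \left(1 - 2\right) \left(1 + 3\right) = \left(-1\right) 4 = -4$)
$E = -16$ ($E = 2 \left(-4 - 4\right) = 2 \left(-8\right) = -16$)
$G{\left(w \right)} = 2 i \sqrt{5}$ ($G{\left(w \right)} = \sqrt{-4 - 16} = \sqrt{-20} = 2 i \sqrt{5}$)
$- 7 \left(\left(-5\right) \left(-9\right)\right) + G{\left(3 \right)} = - 7 \left(\left(-5\right) \left(-9\right)\right) + 2 i \sqrt{5} = \left(-7\right) 45 + 2 i \sqrt{5} = -315 + 2 i \sqrt{5}$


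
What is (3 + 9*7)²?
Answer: 4356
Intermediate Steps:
(3 + 9*7)² = (3 + 63)² = 66² = 4356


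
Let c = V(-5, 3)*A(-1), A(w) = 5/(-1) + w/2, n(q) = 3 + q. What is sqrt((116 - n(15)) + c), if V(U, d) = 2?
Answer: sqrt(87) ≈ 9.3274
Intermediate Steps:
A(w) = -5 + w/2 (A(w) = 5*(-1) + w*(1/2) = -5 + w/2)
c = -11 (c = 2*(-5 + (1/2)*(-1)) = 2*(-5 - 1/2) = 2*(-11/2) = -11)
sqrt((116 - n(15)) + c) = sqrt((116 - (3 + 15)) - 11) = sqrt((116 - 1*18) - 11) = sqrt((116 - 18) - 11) = sqrt(98 - 11) = sqrt(87)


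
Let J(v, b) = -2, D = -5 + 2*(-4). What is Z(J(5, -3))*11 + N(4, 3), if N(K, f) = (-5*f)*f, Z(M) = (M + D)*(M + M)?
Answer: 615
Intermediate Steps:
D = -13 (D = -5 - 8 = -13)
Z(M) = 2*M*(-13 + M) (Z(M) = (M - 13)*(M + M) = (-13 + M)*(2*M) = 2*M*(-13 + M))
N(K, f) = -5*f²
Z(J(5, -3))*11 + N(4, 3) = (2*(-2)*(-13 - 2))*11 - 5*3² = (2*(-2)*(-15))*11 - 5*9 = 60*11 - 45 = 660 - 45 = 615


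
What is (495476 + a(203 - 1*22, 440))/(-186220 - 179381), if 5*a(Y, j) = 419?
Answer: -825933/609335 ≈ -1.3555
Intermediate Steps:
a(Y, j) = 419/5 (a(Y, j) = (⅕)*419 = 419/5)
(495476 + a(203 - 1*22, 440))/(-186220 - 179381) = (495476 + 419/5)/(-186220 - 179381) = (2477799/5)/(-365601) = (2477799/5)*(-1/365601) = -825933/609335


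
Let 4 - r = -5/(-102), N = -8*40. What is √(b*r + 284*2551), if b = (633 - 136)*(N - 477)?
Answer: I*√8744925018/102 ≈ 916.81*I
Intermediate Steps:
N = -320
r = 403/102 (r = 4 - (-5)/(-102) = 4 - (-1)*(-5)/102 = 4 - 1*5/102 = 4 - 5/102 = 403/102 ≈ 3.9510)
b = -396109 (b = (633 - 136)*(-320 - 477) = 497*(-797) = -396109)
√(b*r + 284*2551) = √(-396109*403/102 + 284*2551) = √(-159631927/102 + 724484) = √(-85734559/102) = I*√8744925018/102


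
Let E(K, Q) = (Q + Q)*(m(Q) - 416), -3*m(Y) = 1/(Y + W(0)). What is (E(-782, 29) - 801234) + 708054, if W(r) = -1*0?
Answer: -351926/3 ≈ -1.1731e+5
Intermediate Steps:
W(r) = 0
m(Y) = -1/(3*Y) (m(Y) = -1/(3*(Y + 0)) = -1/(3*Y))
E(K, Q) = 2*Q*(-416 - 1/(3*Q)) (E(K, Q) = (Q + Q)*(-1/(3*Q) - 416) = (2*Q)*(-416 - 1/(3*Q)) = 2*Q*(-416 - 1/(3*Q)))
(E(-782, 29) - 801234) + 708054 = ((-⅔ - 832*29) - 801234) + 708054 = ((-⅔ - 24128) - 801234) + 708054 = (-72386/3 - 801234) + 708054 = -2476088/3 + 708054 = -351926/3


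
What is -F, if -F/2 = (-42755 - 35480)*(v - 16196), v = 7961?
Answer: 1288530450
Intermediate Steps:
F = -1288530450 (F = -2*(-42755 - 35480)*(7961 - 16196) = -(-156470)*(-8235) = -2*644265225 = -1288530450)
-F = -1*(-1288530450) = 1288530450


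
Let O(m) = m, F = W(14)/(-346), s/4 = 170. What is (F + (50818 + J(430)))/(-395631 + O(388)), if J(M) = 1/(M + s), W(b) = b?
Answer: -9758572943/75898513290 ≈ -0.12857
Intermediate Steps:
s = 680 (s = 4*170 = 680)
F = -7/173 (F = 14/(-346) = 14*(-1/346) = -7/173 ≈ -0.040462)
J(M) = 1/(680 + M) (J(M) = 1/(M + 680) = 1/(680 + M))
(F + (50818 + J(430)))/(-395631 + O(388)) = (-7/173 + (50818 + 1/(680 + 430)))/(-395631 + 388) = (-7/173 + (50818 + 1/1110))/(-395243) = (-7/173 + (50818 + 1/1110))*(-1/395243) = (-7/173 + 56407981/1110)*(-1/395243) = (9758572943/192030)*(-1/395243) = -9758572943/75898513290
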